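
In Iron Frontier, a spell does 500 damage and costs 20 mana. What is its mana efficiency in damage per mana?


Efficiency = damage / mana
= 500 / 20
= 25.00

25.00 dmg/mana


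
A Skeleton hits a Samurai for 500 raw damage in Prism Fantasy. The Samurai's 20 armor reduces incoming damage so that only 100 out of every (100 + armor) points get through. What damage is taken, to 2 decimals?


actual = 500 * 100 / (100 + 20)
= 500 * 100 / 120
= 50000 / 120
= 416.67

416.67 damage


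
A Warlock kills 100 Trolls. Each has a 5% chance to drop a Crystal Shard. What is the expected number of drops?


Expected drops = kills * (drop_rate / 100)
= 100 * (5 / 100)
= 100 * 0.05
= 5.0

5.0 drops


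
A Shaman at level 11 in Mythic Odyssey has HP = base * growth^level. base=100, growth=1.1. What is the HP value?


value = base * growth^level
= 100 * 1.1^11
= 100 * 2.853117
= 285.31

285.31 HP


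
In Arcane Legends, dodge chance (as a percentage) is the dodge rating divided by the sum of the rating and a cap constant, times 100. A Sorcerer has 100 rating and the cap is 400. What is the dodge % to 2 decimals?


dodge% = 100 / (100 + 400) * 100
= 100 / 500 * 100
= 0.2 * 100
= 20.00%

20.00%


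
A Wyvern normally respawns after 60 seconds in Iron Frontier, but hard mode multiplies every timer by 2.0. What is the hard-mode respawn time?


Respawn time = base * multiplier
= 60 * 2.0
= 120.0 seconds

120.0 seconds


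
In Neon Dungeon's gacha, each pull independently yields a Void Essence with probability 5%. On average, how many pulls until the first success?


Expected pulls for a geometric distribution = 1/p = 100 / rate%
= 100 / 5
= 20.0

20.0 pulls


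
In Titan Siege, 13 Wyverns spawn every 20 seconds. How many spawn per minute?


Spawns per minute = count * (60 / interval)
= 13 * (60 / 20)
= 13 * 3.0
= 39.0

39.0 per minute


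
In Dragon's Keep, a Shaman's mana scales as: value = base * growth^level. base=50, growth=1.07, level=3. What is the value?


value = base * growth^level
= 50 * 1.07^3
= 50 * 1.225043
= 61.25

61.25 mana


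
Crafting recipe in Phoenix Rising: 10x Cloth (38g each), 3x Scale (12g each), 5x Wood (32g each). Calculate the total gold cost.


Cost breakdown:
  Cloth: 10 * 38 = 380
  Scale: 3 * 12 = 36
  Wood: 5 * 32 = 160
Total = 380 + 36 + 160 = 576

576 gold


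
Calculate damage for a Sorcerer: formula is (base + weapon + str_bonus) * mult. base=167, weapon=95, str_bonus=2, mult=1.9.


Sum base + weapon + str = 167 + 95 + 2 = 264
Multiply by 1.9:
264 * 1.9 = 501.6

501.6 damage


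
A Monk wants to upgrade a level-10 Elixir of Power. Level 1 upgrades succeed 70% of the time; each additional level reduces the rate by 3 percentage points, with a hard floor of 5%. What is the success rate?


raw_rate = 70 - 3 * (10 - 1)
= 70 - 3 * 9
= 70 - 27
= 43
Apply floor: max(43, 5) = 43%

43%


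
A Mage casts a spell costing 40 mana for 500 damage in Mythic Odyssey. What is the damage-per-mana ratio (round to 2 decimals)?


Efficiency = damage / mana
= 500 / 40
= 12.50

12.50 dmg/mana


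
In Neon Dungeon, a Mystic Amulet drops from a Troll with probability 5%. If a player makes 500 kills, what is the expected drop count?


Expected drops = kills * (drop_rate / 100)
= 500 * (5 / 100)
= 500 * 0.05
= 25.0

25.0 drops


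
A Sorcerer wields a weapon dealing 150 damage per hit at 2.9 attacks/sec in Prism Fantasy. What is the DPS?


DPS = damage * attack_speed
= 150 * 2.9
= 435.0

435.0 DPS


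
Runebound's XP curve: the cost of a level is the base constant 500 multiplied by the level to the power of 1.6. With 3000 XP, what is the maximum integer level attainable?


XP = 500 * level^1.6, so level = (XP / 500)^(1/1.6)
= (3000 / 500)^(1/1.6)
= 6.0^0.625
= 3.0644
Floor: level = 3

level 3


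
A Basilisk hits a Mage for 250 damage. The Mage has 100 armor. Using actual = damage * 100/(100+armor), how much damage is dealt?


actual = 250 * 100 / (100 + 100)
= 250 * 100 / 200
= 25000 / 200
= 125.00

125.00 damage


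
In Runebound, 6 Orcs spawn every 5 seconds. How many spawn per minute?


Spawns per minute = count * (60 / interval)
= 6 * (60 / 5)
= 6 * 12.0
= 72.0

72.0 per minute


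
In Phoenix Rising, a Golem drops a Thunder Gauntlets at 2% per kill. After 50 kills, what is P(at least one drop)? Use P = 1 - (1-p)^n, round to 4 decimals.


P(at least one) = 1 - P(none) = 1 - (1-p)^n
p = 2/100 = 0.02
1 - p = 0.98
(1 - p)^50 = 0.98^50 = 0.364170
P(at least one) = 1 - 0.364170 = 0.6358

0.6358


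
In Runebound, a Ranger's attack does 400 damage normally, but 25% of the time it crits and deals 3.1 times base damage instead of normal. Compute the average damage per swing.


E[dmg] = base * (1 + crit_chance * (crit_mult - 1))
cc as decimal = 25/100 = 0.25
cm - 1 = 3.1 - 1 = 2.1
Bonus factor = 0.25 * 2.1 = 0.525
Total multiplier = 1 + 0.525 = 1.525
Expected damage = 400 * 1.525 = 610.00

610.00 damage


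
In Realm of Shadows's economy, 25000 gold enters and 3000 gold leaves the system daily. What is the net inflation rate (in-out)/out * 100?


Net gold = 25000 - 3000 = 22000
Inflation rate = net / sunk * 100 = 22000 / 3000 * 100
= 7.333333 * 100
= 733.33%

733.33%


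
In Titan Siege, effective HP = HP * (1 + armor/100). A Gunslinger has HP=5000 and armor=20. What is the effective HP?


EHP = 5000 * (1 + 20/100)
= 5000 * (1 + 0.2)
= 5000 * 1.2
= 6000.0

6000.0 EHP


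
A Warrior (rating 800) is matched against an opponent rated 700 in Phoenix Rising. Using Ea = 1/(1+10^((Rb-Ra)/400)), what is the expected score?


Elo expected score: Ea = 1/(1 + 10^((Rb-Ra)/400))
Rb - Ra = 700 - 800 = -100
(Rb-Ra)/400 = -100/400 = -0.25
10^-0.25 = 0.562341
Ea = 1/(1 + 0.562341) = 1/1.562341 = 0.6401

0.6401


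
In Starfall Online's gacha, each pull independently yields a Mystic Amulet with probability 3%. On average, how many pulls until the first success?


Expected pulls for a geometric distribution = 1/p = 100 / rate%
= 100 / 3
= 33.33

33.33 pulls


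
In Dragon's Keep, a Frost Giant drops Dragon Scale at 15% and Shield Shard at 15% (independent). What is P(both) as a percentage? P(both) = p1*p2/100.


For independent events, P(both) = P(A) * P(B)
= 15% * 15%
= 225 / 100 %
= 2.25%

2.25%


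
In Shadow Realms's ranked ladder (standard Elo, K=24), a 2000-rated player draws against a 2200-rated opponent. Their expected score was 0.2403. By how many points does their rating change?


Elo update: delta = K * (S - Ea), where S = 0.5 (draws)
S - Ea = 0.5 - 0.2403 = 0.2597
Rating change = 24 * 0.2597
= 6.23

6.23 rating points


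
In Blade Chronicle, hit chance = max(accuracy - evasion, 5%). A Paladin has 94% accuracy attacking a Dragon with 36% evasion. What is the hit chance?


accuracy - evasion = 94 - 36 = 58
Apply floor: max(58, 5) = 58
Hit chance = 58%

58%


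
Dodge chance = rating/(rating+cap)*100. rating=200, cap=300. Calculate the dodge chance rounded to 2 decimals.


dodge% = 200 / (200 + 300) * 100
= 200 / 500 * 100
= 0.4 * 100
= 40.00%

40.00%


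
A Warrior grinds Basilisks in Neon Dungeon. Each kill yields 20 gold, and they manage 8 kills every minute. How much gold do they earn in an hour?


Gold per minute = 20 * 8 = 160
Gold per hour = 160 * 60 = 9600

9600 gold/hour


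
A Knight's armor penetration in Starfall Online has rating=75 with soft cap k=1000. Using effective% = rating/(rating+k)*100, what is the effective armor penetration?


effective% = rating / (rating + k) * 100
= 75 / (75 + 1000) * 100
= 75 / 1075 * 100
= 0.069767 * 100
= 6.98%

6.98%


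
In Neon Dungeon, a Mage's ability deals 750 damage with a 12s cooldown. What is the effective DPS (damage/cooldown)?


DPS = damage / cooldown
= 750 / 12
= 62.50

62.50 DPS


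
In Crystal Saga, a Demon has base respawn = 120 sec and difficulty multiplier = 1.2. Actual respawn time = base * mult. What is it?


Respawn time = base * multiplier
= 120 * 1.2
= 144.0 seconds

144.0 seconds


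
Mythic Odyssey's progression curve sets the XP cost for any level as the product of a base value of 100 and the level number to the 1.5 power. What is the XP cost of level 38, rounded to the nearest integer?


XP = 100 * level^1.5
Substitute level = 38:
XP = 100 * 38^1.5
= 100 * 234.2477
= 23425

23425 XP


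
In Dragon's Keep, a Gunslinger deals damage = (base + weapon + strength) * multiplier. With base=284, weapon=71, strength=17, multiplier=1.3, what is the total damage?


Sum base + weapon + str = 284 + 71 + 17 = 372
Multiply by 1.3:
372 * 1.3 = 483.6

483.6 damage


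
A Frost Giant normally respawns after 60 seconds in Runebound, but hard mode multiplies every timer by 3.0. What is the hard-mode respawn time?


Respawn time = base * multiplier
= 60 * 3.0
= 180.0 seconds

180.0 seconds


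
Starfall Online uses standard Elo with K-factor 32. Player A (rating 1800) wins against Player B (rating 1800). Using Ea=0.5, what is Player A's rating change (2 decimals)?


Elo update: delta = K * (S - Ea), where S = 1 (wins)
S - Ea = 1 - 0.5 = 0.5
Rating change = 32 * 0.5
= 16.00

16.00 rating points


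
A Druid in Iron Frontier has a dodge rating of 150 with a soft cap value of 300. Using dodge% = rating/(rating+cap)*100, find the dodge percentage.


dodge% = 150 / (150 + 300) * 100
= 150 / 450 * 100
= 0.333333 * 100
= 33.33%

33.33%


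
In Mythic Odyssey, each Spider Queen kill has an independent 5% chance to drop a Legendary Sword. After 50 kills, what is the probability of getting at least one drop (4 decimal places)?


P(at least one) = 1 - P(none) = 1 - (1-p)^n
p = 5/100 = 0.05
1 - p = 0.95
(1 - p)^50 = 0.95^50 = 0.076945
P(at least one) = 1 - 0.076945 = 0.9231

0.9231


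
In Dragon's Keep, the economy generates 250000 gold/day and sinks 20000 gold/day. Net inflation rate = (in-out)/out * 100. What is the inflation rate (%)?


Net gold = 250000 - 20000 = 230000
Inflation rate = net / sunk * 100 = 230000 / 20000 * 100
= 11.5 * 100
= 1150.00%

1150.00%


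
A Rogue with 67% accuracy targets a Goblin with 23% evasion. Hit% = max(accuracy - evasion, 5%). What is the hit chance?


accuracy - evasion = 67 - 23 = 44
Apply floor: max(44, 5) = 44
Hit chance = 44%

44%


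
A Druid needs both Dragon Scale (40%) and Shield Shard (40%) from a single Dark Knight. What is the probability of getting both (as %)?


For independent events, P(both) = P(A) * P(B)
= 40% * 40%
= 1600 / 100 %
= 16.0%

16.0%


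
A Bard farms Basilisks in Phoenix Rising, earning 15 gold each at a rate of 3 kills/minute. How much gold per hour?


Gold per minute = 15 * 3 = 45
Gold per hour = 45 * 60 = 2700

2700 gold/hour


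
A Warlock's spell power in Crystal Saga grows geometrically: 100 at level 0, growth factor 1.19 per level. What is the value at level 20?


value = base * growth^level
= 100 * 1.19^20
= 100 * 32.429423
= 3242.94

3242.94 spell power


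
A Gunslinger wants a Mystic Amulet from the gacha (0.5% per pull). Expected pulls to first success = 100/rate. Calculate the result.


Expected pulls for a geometric distribution = 1/p = 100 / rate%
= 100 / 0.5
= 200.0

200.0 pulls


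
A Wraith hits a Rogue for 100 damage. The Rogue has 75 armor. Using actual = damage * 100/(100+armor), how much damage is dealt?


actual = 100 * 100 / (100 + 75)
= 100 * 100 / 175
= 10000 / 175
= 57.14

57.14 damage


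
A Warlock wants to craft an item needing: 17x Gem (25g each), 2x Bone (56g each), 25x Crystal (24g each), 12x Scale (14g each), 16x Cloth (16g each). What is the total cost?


Cost breakdown:
  Gem: 17 * 25 = 425
  Bone: 2 * 56 = 112
  Crystal: 25 * 24 = 600
  Scale: 12 * 14 = 168
  Cloth: 16 * 16 = 256
Total = 425 + 112 + 600 + 168 + 256 = 1561

1561 gold


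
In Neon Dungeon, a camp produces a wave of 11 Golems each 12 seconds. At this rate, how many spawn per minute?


Spawns per minute = count * (60 / interval)
= 11 * (60 / 12)
= 11 * 5.0
= 55.0

55.0 per minute


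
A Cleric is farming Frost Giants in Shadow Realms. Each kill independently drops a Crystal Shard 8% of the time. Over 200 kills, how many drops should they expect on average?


Expected drops = kills * (drop_rate / 100)
= 200 * (8 / 100)
= 200 * 0.08
= 16.0

16.0 drops


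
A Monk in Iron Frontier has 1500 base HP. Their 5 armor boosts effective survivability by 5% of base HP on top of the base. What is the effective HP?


EHP = 1500 * (1 + 5/100)
= 1500 * (1 + 0.05)
= 1500 * 1.05
= 1575.0

1575.0 EHP


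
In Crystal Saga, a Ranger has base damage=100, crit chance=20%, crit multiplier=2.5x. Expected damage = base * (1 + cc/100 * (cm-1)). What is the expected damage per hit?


E[dmg] = base * (1 + crit_chance * (crit_mult - 1))
cc as decimal = 20/100 = 0.2
cm - 1 = 2.5 - 1 = 1.5
Bonus factor = 0.2 * 1.5 = 0.3
Total multiplier = 1 + 0.3 = 1.3
Expected damage = 100 * 1.3 = 130.00

130.00 damage


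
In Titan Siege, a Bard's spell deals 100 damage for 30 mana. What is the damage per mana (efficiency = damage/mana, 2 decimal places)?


Efficiency = damage / mana
= 100 / 30
= 3.33

3.33 dmg/mana


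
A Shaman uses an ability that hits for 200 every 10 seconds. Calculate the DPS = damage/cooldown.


DPS = damage / cooldown
= 200 / 10
= 20.00

20.00 DPS


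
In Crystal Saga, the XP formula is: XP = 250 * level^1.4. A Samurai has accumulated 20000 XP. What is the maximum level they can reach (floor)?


XP = 250 * level^1.4, so level = (XP / 250)^(1/1.4)
= (20000 / 250)^(1/1.4)
= 80.0^0.7143
= 22.8744
Floor: level = 22

level 22


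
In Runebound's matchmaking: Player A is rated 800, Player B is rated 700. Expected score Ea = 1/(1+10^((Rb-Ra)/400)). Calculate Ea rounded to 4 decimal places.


Elo expected score: Ea = 1/(1 + 10^((Rb-Ra)/400))
Rb - Ra = 700 - 800 = -100
(Rb-Ra)/400 = -100/400 = -0.25
10^-0.25 = 0.562341
Ea = 1/(1 + 0.562341) = 1/1.562341 = 0.6401

0.6401


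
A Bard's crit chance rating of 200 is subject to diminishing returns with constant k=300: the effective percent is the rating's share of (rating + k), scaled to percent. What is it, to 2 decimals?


effective% = rating / (rating + k) * 100
= 200 / (200 + 300) * 100
= 200 / 500 * 100
= 0.4 * 100
= 40.00%

40.00%


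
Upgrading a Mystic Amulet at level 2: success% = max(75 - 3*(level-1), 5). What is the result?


raw_rate = 75 - 3 * (2 - 1)
= 75 - 3 * 1
= 75 - 3
= 72
Apply floor: max(72, 5) = 72%

72%


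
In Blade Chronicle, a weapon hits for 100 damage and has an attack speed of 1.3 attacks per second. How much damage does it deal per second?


DPS = damage * attack_speed
= 100 * 1.3
= 130.0

130.0 DPS


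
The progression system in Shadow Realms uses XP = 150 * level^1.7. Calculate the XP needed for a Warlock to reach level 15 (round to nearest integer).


XP = 150 * level^1.7
Substitute level = 15:
XP = 150 * 15^1.7
= 150 * 99.8516
= 14978

14978 XP


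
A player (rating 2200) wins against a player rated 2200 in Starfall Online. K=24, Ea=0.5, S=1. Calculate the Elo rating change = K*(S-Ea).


Elo update: delta = K * (S - Ea), where S = 1 (wins)
S - Ea = 1 - 0.5 = 0.5
Rating change = 24 * 0.5
= 12.00

12.00 rating points


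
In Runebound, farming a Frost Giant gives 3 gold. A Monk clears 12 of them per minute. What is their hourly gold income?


Gold per minute = 3 * 12 = 36
Gold per hour = 36 * 60 = 2160

2160 gold/hour


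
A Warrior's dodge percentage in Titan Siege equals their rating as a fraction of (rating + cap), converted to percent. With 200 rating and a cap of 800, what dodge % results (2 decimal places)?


dodge% = 200 / (200 + 800) * 100
= 200 / 1000 * 100
= 0.2 * 100
= 20.00%

20.00%


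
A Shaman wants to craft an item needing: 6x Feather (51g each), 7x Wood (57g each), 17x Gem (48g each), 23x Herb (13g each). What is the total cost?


Cost breakdown:
  Feather: 6 * 51 = 306
  Wood: 7 * 57 = 399
  Gem: 17 * 48 = 816
  Herb: 23 * 13 = 299
Total = 306 + 399 + 816 + 299 = 1820

1820 gold


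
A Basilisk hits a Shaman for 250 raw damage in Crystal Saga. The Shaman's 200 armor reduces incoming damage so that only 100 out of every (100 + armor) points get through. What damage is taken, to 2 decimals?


actual = 250 * 100 / (100 + 200)
= 250 * 100 / 300
= 25000 / 300
= 83.33

83.33 damage


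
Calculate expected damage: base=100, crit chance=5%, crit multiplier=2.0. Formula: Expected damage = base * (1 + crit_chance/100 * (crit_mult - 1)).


E[dmg] = base * (1 + crit_chance * (crit_mult - 1))
cc as decimal = 5/100 = 0.05
cm - 1 = 2.0 - 1 = 1.0
Bonus factor = 0.05 * 1.0 = 0.05
Total multiplier = 1 + 0.05 = 1.05
Expected damage = 100 * 1.05 = 105.00

105.00 damage


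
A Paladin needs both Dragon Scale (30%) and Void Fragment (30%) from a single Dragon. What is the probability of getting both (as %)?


For independent events, P(both) = P(A) * P(B)
= 30% * 30%
= 900 / 100 %
= 9.0%

9.0%


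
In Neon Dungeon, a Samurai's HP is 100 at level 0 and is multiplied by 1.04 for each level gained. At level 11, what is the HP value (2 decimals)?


value = base * growth^level
= 100 * 1.04^11
= 100 * 1.539454
= 153.95

153.95 HP


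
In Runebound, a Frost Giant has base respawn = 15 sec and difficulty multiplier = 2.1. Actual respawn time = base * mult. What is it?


Respawn time = base * multiplier
= 15 * 2.1
= 31.5 seconds

31.5 seconds


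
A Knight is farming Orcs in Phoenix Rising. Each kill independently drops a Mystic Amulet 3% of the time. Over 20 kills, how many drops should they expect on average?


Expected drops = kills * (drop_rate / 100)
= 20 * (3 / 100)
= 20 * 0.03
= 0.6

0.6 drops


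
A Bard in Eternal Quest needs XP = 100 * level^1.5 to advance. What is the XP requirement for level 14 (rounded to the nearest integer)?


XP = 100 * level^1.5
Substitute level = 14:
XP = 100 * 14^1.5
= 100 * 52.3832
= 5238

5238 XP


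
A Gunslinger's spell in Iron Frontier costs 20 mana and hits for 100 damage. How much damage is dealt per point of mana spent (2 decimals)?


Efficiency = damage / mana
= 100 / 20
= 5.00

5.00 dmg/mana


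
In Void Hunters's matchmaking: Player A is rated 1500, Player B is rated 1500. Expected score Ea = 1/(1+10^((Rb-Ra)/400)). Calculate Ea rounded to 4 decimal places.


Elo expected score: Ea = 1/(1 + 10^((Rb-Ra)/400))
Rb - Ra = 1500 - 1500 = 0
(Rb-Ra)/400 = 0/400 = 0.0
10^0.0 = 1.0
Ea = 1/(1 + 1.0) = 1/2.0 = 0.5000

0.5000


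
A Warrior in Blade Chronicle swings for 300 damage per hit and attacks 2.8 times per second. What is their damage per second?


DPS = damage * attack_speed
= 300 * 2.8
= 840.0

840.0 DPS


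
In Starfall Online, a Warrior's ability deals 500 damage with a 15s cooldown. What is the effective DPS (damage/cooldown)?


DPS = damage / cooldown
= 500 / 15
= 33.33

33.33 DPS


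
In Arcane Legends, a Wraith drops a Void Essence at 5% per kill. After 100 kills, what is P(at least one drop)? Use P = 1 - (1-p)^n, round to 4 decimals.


P(at least one) = 1 - P(none) = 1 - (1-p)^n
p = 5/100 = 0.05
1 - p = 0.95
(1 - p)^100 = 0.95^100 = 0.005921
P(at least one) = 1 - 0.005921 = 0.9941

0.9941


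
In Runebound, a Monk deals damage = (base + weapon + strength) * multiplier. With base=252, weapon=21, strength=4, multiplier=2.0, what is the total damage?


Sum base + weapon + str = 252 + 21 + 4 = 277
Multiply by 2.0:
277 * 2.0 = 554.0

554.0 damage


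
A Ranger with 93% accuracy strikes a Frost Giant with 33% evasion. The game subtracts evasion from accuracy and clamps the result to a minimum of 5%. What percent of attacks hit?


accuracy - evasion = 93 - 33 = 60
Apply floor: max(60, 5) = 60
Hit chance = 60%

60%


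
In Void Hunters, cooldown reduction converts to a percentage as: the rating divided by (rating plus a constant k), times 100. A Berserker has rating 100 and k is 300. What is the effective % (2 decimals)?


effective% = rating / (rating + k) * 100
= 100 / (100 + 300) * 100
= 100 / 400 * 100
= 0.25 * 100
= 25.00%

25.00%


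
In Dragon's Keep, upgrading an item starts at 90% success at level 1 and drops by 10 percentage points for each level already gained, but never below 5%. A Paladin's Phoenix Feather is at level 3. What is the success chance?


raw_rate = 90 - 10 * (3 - 1)
= 90 - 10 * 2
= 90 - 20
= 70
Apply floor: max(70, 5) = 70%

70%


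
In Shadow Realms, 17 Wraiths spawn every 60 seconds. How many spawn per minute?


Spawns per minute = count * (60 / interval)
= 17 * (60 / 60)
= 17 * 1.0
= 17.0

17.0 per minute


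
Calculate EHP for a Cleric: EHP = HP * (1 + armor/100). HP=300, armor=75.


EHP = 300 * (1 + 75/100)
= 300 * (1 + 0.75)
= 300 * 1.75
= 525.0

525.0 EHP


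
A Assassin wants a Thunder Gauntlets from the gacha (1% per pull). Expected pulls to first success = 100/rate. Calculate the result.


Expected pulls for a geometric distribution = 1/p = 100 / rate%
= 100 / 1
= 100.0

100.0 pulls


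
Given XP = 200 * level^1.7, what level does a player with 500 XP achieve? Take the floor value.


XP = 200 * level^1.7, so level = (XP / 200)^(1/1.7)
= (500 / 200)^(1/1.7)
= 2.5^0.5882
= 1.7143
Floor: level = 1

level 1


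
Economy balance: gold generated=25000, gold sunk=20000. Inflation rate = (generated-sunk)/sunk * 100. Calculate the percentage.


Net gold = 25000 - 20000 = 5000
Inflation rate = net / sunk * 100 = 5000 / 20000 * 100
= 0.25 * 100
= 25.00%

25.00%


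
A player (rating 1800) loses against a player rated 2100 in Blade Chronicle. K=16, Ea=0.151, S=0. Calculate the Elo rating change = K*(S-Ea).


Elo update: delta = K * (S - Ea), where S = 0 (loses)
S - Ea = 0 - 0.151 = -0.151
Rating change = 16 * -0.151
= -2.42

-2.42 rating points


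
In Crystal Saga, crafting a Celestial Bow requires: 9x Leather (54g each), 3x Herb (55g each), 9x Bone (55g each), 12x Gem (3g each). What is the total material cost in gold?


Cost breakdown:
  Leather: 9 * 54 = 486
  Herb: 3 * 55 = 165
  Bone: 9 * 55 = 495
  Gem: 12 * 3 = 36
Total = 486 + 165 + 495 + 36 = 1182

1182 gold


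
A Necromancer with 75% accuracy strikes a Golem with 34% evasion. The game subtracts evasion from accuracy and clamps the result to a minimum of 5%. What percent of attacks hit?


accuracy - evasion = 75 - 34 = 41
Apply floor: max(41, 5) = 41
Hit chance = 41%

41%


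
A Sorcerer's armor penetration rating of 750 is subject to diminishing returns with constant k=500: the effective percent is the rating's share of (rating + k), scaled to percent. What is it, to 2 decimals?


effective% = rating / (rating + k) * 100
= 750 / (750 + 500) * 100
= 750 / 1250 * 100
= 0.6 * 100
= 60.00%

60.00%


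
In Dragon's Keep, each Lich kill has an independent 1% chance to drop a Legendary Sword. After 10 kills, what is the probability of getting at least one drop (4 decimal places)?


P(at least one) = 1 - P(none) = 1 - (1-p)^n
p = 1/100 = 0.01
1 - p = 0.99
(1 - p)^10 = 0.99^10 = 0.904382
P(at least one) = 1 - 0.904382 = 0.0956

0.0956


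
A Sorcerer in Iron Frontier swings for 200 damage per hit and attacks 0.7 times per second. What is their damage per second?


DPS = damage * attack_speed
= 200 * 0.7
= 140.0

140.0 DPS


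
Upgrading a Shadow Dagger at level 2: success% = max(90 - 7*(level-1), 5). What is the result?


raw_rate = 90 - 7 * (2 - 1)
= 90 - 7 * 1
= 90 - 7
= 83
Apply floor: max(83, 5) = 83%

83%


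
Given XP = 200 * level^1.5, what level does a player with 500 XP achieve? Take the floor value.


XP = 200 * level^1.5, so level = (XP / 200)^(1/1.5)
= (500 / 200)^(1/1.5)
= 2.5^0.6667
= 1.842
Floor: level = 1

level 1


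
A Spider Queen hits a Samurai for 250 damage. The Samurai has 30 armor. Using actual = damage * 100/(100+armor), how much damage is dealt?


actual = 250 * 100 / (100 + 30)
= 250 * 100 / 130
= 25000 / 130
= 192.31

192.31 damage


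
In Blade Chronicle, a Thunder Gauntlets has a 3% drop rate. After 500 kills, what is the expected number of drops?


Expected drops = kills * (drop_rate / 100)
= 500 * (3 / 100)
= 500 * 0.03
= 15.0

15.0 drops


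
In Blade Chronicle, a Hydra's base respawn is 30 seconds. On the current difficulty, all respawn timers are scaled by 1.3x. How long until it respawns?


Respawn time = base * multiplier
= 30 * 1.3
= 39.0 seconds

39.0 seconds


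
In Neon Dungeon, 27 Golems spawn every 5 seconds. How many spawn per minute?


Spawns per minute = count * (60 / interval)
= 27 * (60 / 5)
= 27 * 12.0
= 324.0

324.0 per minute


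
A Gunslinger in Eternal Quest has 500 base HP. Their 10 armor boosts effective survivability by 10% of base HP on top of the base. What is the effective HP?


EHP = 500 * (1 + 10/100)
= 500 * (1 + 0.1)
= 500 * 1.1
= 550.0

550.0 EHP


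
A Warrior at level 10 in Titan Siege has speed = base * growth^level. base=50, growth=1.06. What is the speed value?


value = base * growth^level
= 50 * 1.06^10
= 50 * 1.790848
= 89.54

89.54 speed


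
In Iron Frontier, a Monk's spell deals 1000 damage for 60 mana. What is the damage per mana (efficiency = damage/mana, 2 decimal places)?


Efficiency = damage / mana
= 1000 / 60
= 16.67

16.67 dmg/mana


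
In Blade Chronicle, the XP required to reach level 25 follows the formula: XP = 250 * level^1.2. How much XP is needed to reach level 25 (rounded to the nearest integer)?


XP = 250 * level^1.2
Substitute level = 25:
XP = 250 * 25^1.2
= 250 * 47.5913
= 11898

11898 XP


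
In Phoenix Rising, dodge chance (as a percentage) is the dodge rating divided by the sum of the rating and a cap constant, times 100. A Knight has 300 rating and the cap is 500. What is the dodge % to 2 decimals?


dodge% = 300 / (300 + 500) * 100
= 300 / 800 * 100
= 0.375 * 100
= 37.50%

37.50%


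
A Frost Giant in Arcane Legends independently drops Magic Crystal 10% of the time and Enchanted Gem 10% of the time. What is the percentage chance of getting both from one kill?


For independent events, P(both) = P(A) * P(B)
= 10% * 10%
= 100 / 100 %
= 1.0%

1.0%


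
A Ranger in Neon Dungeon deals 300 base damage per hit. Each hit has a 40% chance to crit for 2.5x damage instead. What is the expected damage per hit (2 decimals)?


E[dmg] = base * (1 + crit_chance * (crit_mult - 1))
cc as decimal = 40/100 = 0.4
cm - 1 = 2.5 - 1 = 1.5
Bonus factor = 0.4 * 1.5 = 0.6
Total multiplier = 1 + 0.6 = 1.6
Expected damage = 300 * 1.6 = 480.00

480.00 damage


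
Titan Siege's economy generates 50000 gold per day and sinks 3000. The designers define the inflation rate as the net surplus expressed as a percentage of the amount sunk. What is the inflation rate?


Net gold = 50000 - 3000 = 47000
Inflation rate = net / sunk * 100 = 47000 / 3000 * 100
= 15.666667 * 100
= 1566.67%

1566.67%


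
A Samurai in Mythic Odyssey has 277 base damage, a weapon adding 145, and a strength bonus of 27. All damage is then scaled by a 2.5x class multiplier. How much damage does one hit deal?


Sum base + weapon + str = 277 + 145 + 27 = 449
Multiply by 2.5:
449 * 2.5 = 1122.5

1122.5 damage


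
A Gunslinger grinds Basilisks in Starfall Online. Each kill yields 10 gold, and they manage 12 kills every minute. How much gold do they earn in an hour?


Gold per minute = 10 * 12 = 120
Gold per hour = 120 * 60 = 7200

7200 gold/hour


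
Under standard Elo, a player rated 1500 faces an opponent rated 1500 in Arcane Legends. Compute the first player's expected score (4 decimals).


Elo expected score: Ea = 1/(1 + 10^((Rb-Ra)/400))
Rb - Ra = 1500 - 1500 = 0
(Rb-Ra)/400 = 0/400 = 0.0
10^0.0 = 1.0
Ea = 1/(1 + 1.0) = 1/2.0 = 0.5000

0.5000


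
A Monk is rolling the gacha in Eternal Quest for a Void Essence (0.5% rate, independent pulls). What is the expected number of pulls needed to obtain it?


Expected pulls for a geometric distribution = 1/p = 100 / rate%
= 100 / 0.5
= 200.0

200.0 pulls


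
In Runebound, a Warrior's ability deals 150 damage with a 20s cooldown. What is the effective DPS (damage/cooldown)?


DPS = damage / cooldown
= 150 / 20
= 7.50

7.50 DPS


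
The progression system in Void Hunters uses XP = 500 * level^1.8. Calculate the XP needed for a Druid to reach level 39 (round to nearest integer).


XP = 500 * level^1.8
Substitute level = 39:
XP = 500 * 39^1.8
= 500 * 730.9982
= 365499

365499 XP


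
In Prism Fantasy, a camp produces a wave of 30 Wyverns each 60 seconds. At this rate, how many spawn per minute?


Spawns per minute = count * (60 / interval)
= 30 * (60 / 60)
= 30 * 1.0
= 30.0

30.0 per minute


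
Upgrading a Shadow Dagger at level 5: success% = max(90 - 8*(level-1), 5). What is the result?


raw_rate = 90 - 8 * (5 - 1)
= 90 - 8 * 4
= 90 - 32
= 58
Apply floor: max(58, 5) = 58%

58%


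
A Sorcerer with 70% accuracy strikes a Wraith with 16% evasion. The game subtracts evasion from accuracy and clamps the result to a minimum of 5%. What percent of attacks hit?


accuracy - evasion = 70 - 16 = 54
Apply floor: max(54, 5) = 54
Hit chance = 54%

54%


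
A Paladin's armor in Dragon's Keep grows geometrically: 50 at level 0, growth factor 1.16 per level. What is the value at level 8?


value = base * growth^level
= 50 * 1.16^8
= 50 * 3.278415
= 163.92

163.92 armor


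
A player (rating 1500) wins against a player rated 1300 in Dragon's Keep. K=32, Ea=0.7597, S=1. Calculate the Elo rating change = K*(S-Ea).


Elo update: delta = K * (S - Ea), where S = 1 (wins)
S - Ea = 1 - 0.7597 = 0.2403
Rating change = 32 * 0.2403
= 7.69

7.69 rating points


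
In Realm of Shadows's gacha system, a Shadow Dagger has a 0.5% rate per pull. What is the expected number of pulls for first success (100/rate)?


Expected pulls for a geometric distribution = 1/p = 100 / rate%
= 100 / 0.5
= 200.0

200.0 pulls


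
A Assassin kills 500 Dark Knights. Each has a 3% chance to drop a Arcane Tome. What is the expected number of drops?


Expected drops = kills * (drop_rate / 100)
= 500 * (3 / 100)
= 500 * 0.03
= 15.0

15.0 drops


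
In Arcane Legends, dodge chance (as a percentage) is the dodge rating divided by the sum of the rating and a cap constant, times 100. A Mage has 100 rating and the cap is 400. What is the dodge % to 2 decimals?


dodge% = 100 / (100 + 400) * 100
= 100 / 500 * 100
= 0.2 * 100
= 20.00%

20.00%


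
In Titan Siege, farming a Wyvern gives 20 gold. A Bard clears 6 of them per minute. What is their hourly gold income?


Gold per minute = 20 * 6 = 120
Gold per hour = 120 * 60 = 7200

7200 gold/hour


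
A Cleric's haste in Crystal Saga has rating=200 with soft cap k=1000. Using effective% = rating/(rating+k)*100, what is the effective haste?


effective% = rating / (rating + k) * 100
= 200 / (200 + 1000) * 100
= 200 / 1200 * 100
= 0.166667 * 100
= 16.67%

16.67%


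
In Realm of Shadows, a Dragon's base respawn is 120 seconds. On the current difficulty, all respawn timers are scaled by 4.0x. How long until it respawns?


Respawn time = base * multiplier
= 120 * 4.0
= 480.0 seconds

480.0 seconds


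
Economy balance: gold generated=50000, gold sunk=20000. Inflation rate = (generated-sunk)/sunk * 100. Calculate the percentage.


Net gold = 50000 - 20000 = 30000
Inflation rate = net / sunk * 100 = 30000 / 20000 * 100
= 1.5 * 100
= 150.00%

150.00%


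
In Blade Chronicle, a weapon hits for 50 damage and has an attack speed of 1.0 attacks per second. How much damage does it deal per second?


DPS = damage * attack_speed
= 50 * 1.0
= 50.0

50.0 DPS


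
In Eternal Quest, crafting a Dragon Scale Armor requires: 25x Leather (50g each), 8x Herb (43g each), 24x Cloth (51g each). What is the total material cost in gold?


Cost breakdown:
  Leather: 25 * 50 = 1250
  Herb: 8 * 43 = 344
  Cloth: 24 * 51 = 1224
Total = 1250 + 344 + 1224 = 2818

2818 gold


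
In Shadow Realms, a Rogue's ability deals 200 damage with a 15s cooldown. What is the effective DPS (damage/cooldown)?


DPS = damage / cooldown
= 200 / 15
= 13.33

13.33 DPS


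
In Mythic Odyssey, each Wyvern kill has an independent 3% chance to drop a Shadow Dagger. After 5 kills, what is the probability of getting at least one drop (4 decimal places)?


P(at least one) = 1 - P(none) = 1 - (1-p)^n
p = 3/100 = 0.03
1 - p = 0.97
(1 - p)^5 = 0.97^5 = 0.858734
P(at least one) = 1 - 0.858734 = 0.1413

0.1413


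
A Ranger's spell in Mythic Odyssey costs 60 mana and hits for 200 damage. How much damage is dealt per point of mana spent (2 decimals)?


Efficiency = damage / mana
= 200 / 60
= 3.33

3.33 dmg/mana


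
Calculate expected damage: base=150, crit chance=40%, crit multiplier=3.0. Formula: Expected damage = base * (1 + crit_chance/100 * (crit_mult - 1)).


E[dmg] = base * (1 + crit_chance * (crit_mult - 1))
cc as decimal = 40/100 = 0.4
cm - 1 = 3.0 - 1 = 2.0
Bonus factor = 0.4 * 2.0 = 0.8
Total multiplier = 1 + 0.8 = 1.8
Expected damage = 150 * 1.8 = 270.00

270.00 damage


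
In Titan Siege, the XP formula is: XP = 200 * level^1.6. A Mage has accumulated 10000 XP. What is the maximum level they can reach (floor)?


XP = 200 * level^1.6, so level = (XP / 200)^(1/1.6)
= (10000 / 200)^(1/1.6)
= 50.0^0.625
= 11.5307
Floor: level = 11

level 11


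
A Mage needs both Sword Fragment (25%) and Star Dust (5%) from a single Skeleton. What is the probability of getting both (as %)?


For independent events, P(both) = P(A) * P(B)
= 25% * 5%
= 125 / 100 %
= 1.25%

1.25%


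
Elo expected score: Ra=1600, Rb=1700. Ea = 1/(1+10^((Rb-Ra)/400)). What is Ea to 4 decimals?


Elo expected score: Ea = 1/(1 + 10^((Rb-Ra)/400))
Rb - Ra = 1700 - 1600 = 100
(Rb-Ra)/400 = 100/400 = 0.25
10^0.25 = 1.778279
Ea = 1/(1 + 1.778279) = 1/2.778279 = 0.3599

0.3599


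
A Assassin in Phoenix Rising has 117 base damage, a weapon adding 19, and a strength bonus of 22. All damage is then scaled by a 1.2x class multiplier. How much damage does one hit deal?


Sum base + weapon + str = 117 + 19 + 22 = 158
Multiply by 1.2:
158 * 1.2 = 189.6

189.6 damage


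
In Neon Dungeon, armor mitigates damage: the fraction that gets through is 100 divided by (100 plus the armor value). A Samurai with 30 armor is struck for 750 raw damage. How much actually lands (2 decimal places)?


actual = 750 * 100 / (100 + 30)
= 750 * 100 / 130
= 75000 / 130
= 576.92

576.92 damage


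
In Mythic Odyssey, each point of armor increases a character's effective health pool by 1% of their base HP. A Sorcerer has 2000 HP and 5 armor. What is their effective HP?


EHP = 2000 * (1 + 5/100)
= 2000 * (1 + 0.05)
= 2000 * 1.05
= 2100.0

2100.0 EHP


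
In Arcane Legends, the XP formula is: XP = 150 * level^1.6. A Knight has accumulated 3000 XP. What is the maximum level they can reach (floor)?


XP = 150 * level^1.6, so level = (XP / 150)^(1/1.6)
= (3000 / 150)^(1/1.6)
= 20.0^0.625
= 6.5034
Floor: level = 6

level 6


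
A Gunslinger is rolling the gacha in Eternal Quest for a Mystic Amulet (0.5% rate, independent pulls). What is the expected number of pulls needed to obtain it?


Expected pulls for a geometric distribution = 1/p = 100 / rate%
= 100 / 0.5
= 200.0

200.0 pulls


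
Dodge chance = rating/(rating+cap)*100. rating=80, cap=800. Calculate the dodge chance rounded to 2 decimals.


dodge% = 80 / (80 + 800) * 100
= 80 / 880 * 100
= 0.090909 * 100
= 9.09%

9.09%


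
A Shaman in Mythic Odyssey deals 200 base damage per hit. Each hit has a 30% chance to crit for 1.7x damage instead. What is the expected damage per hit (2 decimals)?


E[dmg] = base * (1 + crit_chance * (crit_mult - 1))
cc as decimal = 30/100 = 0.3
cm - 1 = 1.7 - 1 = 0.7
Bonus factor = 0.3 * 0.7 = 0.21
Total multiplier = 1 + 0.21 = 1.21
Expected damage = 200 * 1.21 = 242.00

242.00 damage


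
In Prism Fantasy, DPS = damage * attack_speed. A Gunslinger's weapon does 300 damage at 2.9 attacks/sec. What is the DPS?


DPS = damage * attack_speed
= 300 * 2.9
= 870.0

870.0 DPS


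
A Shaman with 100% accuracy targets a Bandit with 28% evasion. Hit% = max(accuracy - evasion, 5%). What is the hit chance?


accuracy - evasion = 100 - 28 = 72
Apply floor: max(72, 5) = 72
Hit chance = 72%

72%


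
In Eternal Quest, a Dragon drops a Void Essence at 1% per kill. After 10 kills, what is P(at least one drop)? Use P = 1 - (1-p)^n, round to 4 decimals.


P(at least one) = 1 - P(none) = 1 - (1-p)^n
p = 1/100 = 0.01
1 - p = 0.99
(1 - p)^10 = 0.99^10 = 0.904382
P(at least one) = 1 - 0.904382 = 0.0956

0.0956


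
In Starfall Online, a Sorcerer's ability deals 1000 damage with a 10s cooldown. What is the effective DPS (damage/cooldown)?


DPS = damage / cooldown
= 1000 / 10
= 100.00

100.00 DPS


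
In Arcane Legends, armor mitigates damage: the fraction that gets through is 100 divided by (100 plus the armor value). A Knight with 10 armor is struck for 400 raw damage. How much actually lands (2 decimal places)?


actual = 400 * 100 / (100 + 10)
= 400 * 100 / 110
= 40000 / 110
= 363.64

363.64 damage


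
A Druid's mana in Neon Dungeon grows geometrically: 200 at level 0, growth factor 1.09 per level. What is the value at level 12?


value = base * growth^level
= 200 * 1.09^12
= 200 * 2.812665
= 562.53

562.53 mana


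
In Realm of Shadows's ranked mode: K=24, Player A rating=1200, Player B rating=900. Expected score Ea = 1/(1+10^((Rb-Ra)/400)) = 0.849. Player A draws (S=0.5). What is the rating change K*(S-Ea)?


Elo update: delta = K * (S - Ea), where S = 0.5 (draws)
S - Ea = 0.5 - 0.849 = -0.349
Rating change = 24 * -0.349
= -8.38

-8.38 rating points


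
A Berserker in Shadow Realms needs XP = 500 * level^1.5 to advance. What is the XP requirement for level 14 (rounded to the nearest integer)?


XP = 500 * level^1.5
Substitute level = 14:
XP = 500 * 14^1.5
= 500 * 52.3832
= 26192

26192 XP


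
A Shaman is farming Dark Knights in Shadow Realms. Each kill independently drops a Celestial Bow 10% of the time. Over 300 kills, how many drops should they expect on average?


Expected drops = kills * (drop_rate / 100)
= 300 * (10 / 100)
= 300 * 0.1
= 30.0

30.0 drops


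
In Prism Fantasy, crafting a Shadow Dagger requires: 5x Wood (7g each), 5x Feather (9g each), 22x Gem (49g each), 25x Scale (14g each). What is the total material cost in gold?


Cost breakdown:
  Wood: 5 * 7 = 35
  Feather: 5 * 9 = 45
  Gem: 22 * 49 = 1078
  Scale: 25 * 14 = 350
Total = 35 + 45 + 1078 + 350 = 1508

1508 gold


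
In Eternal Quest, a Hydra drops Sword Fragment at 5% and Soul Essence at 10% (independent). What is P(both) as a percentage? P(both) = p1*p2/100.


For independent events, P(both) = P(A) * P(B)
= 5% * 10%
= 50 / 100 %
= 0.5%

0.5%


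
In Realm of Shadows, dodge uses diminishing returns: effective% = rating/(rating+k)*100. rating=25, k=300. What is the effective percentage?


effective% = rating / (rating + k) * 100
= 25 / (25 + 300) * 100
= 25 / 325 * 100
= 0.076923 * 100
= 7.69%

7.69%


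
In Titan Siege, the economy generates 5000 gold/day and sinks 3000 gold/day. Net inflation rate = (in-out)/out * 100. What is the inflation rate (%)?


Net gold = 5000 - 3000 = 2000
Inflation rate = net / sunk * 100 = 2000 / 3000 * 100
= 0.666667 * 100
= 66.67%

66.67%


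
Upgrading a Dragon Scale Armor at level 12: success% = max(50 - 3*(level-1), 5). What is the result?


raw_rate = 50 - 3 * (12 - 1)
= 50 - 3 * 11
= 50 - 33
= 17
Apply floor: max(17, 5) = 17%

17%


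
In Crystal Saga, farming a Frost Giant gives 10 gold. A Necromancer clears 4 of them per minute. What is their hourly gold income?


Gold per minute = 10 * 4 = 40
Gold per hour = 40 * 60 = 2400

2400 gold/hour


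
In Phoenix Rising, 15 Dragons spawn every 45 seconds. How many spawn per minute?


Spawns per minute = count * (60 / interval)
= 15 * (60 / 45)
= 15 * 1.3333
= 20.0

20.0 per minute
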